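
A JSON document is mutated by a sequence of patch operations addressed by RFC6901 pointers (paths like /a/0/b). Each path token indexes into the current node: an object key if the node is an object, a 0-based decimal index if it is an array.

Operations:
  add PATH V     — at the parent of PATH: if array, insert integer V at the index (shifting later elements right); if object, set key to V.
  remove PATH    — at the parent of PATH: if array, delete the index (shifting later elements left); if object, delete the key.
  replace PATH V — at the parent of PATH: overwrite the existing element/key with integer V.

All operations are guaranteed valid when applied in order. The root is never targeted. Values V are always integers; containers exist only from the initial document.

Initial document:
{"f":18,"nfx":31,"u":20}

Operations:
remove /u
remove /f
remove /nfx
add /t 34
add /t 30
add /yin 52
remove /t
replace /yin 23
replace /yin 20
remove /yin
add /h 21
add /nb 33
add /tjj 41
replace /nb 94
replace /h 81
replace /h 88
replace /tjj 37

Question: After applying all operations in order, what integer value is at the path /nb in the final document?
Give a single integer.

After op 1 (remove /u): {"f":18,"nfx":31}
After op 2 (remove /f): {"nfx":31}
After op 3 (remove /nfx): {}
After op 4 (add /t 34): {"t":34}
After op 5 (add /t 30): {"t":30}
After op 6 (add /yin 52): {"t":30,"yin":52}
After op 7 (remove /t): {"yin":52}
After op 8 (replace /yin 23): {"yin":23}
After op 9 (replace /yin 20): {"yin":20}
After op 10 (remove /yin): {}
After op 11 (add /h 21): {"h":21}
After op 12 (add /nb 33): {"h":21,"nb":33}
After op 13 (add /tjj 41): {"h":21,"nb":33,"tjj":41}
After op 14 (replace /nb 94): {"h":21,"nb":94,"tjj":41}
After op 15 (replace /h 81): {"h":81,"nb":94,"tjj":41}
After op 16 (replace /h 88): {"h":88,"nb":94,"tjj":41}
After op 17 (replace /tjj 37): {"h":88,"nb":94,"tjj":37}
Value at /nb: 94

Answer: 94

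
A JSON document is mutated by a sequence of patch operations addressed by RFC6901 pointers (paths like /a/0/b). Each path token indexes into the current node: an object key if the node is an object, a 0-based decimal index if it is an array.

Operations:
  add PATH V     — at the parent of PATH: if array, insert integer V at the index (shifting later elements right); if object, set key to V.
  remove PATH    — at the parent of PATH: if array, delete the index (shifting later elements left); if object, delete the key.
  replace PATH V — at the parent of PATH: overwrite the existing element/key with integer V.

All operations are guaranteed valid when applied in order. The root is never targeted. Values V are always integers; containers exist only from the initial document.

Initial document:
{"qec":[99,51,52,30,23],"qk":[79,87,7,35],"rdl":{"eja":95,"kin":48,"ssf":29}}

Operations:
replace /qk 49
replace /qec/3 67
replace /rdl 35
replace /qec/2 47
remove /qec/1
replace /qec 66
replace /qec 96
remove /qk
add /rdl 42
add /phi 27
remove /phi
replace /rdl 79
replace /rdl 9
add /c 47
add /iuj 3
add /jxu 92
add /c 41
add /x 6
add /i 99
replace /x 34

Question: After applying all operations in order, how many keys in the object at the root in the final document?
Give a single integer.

After op 1 (replace /qk 49): {"qec":[99,51,52,30,23],"qk":49,"rdl":{"eja":95,"kin":48,"ssf":29}}
After op 2 (replace /qec/3 67): {"qec":[99,51,52,67,23],"qk":49,"rdl":{"eja":95,"kin":48,"ssf":29}}
After op 3 (replace /rdl 35): {"qec":[99,51,52,67,23],"qk":49,"rdl":35}
After op 4 (replace /qec/2 47): {"qec":[99,51,47,67,23],"qk":49,"rdl":35}
After op 5 (remove /qec/1): {"qec":[99,47,67,23],"qk":49,"rdl":35}
After op 6 (replace /qec 66): {"qec":66,"qk":49,"rdl":35}
After op 7 (replace /qec 96): {"qec":96,"qk":49,"rdl":35}
After op 8 (remove /qk): {"qec":96,"rdl":35}
After op 9 (add /rdl 42): {"qec":96,"rdl":42}
After op 10 (add /phi 27): {"phi":27,"qec":96,"rdl":42}
After op 11 (remove /phi): {"qec":96,"rdl":42}
After op 12 (replace /rdl 79): {"qec":96,"rdl":79}
After op 13 (replace /rdl 9): {"qec":96,"rdl":9}
After op 14 (add /c 47): {"c":47,"qec":96,"rdl":9}
After op 15 (add /iuj 3): {"c":47,"iuj":3,"qec":96,"rdl":9}
After op 16 (add /jxu 92): {"c":47,"iuj":3,"jxu":92,"qec":96,"rdl":9}
After op 17 (add /c 41): {"c":41,"iuj":3,"jxu":92,"qec":96,"rdl":9}
After op 18 (add /x 6): {"c":41,"iuj":3,"jxu":92,"qec":96,"rdl":9,"x":6}
After op 19 (add /i 99): {"c":41,"i":99,"iuj":3,"jxu":92,"qec":96,"rdl":9,"x":6}
After op 20 (replace /x 34): {"c":41,"i":99,"iuj":3,"jxu":92,"qec":96,"rdl":9,"x":34}
Size at the root: 7

Answer: 7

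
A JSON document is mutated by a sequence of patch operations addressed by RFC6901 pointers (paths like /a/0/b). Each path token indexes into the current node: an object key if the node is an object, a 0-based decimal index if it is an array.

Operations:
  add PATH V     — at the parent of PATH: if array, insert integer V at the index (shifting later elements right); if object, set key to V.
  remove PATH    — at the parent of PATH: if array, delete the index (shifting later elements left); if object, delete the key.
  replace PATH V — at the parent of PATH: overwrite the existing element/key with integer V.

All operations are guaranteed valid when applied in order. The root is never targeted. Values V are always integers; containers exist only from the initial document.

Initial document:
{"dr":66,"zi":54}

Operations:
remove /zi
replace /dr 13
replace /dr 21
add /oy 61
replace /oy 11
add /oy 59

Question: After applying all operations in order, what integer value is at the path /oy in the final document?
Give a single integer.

Answer: 59

Derivation:
After op 1 (remove /zi): {"dr":66}
After op 2 (replace /dr 13): {"dr":13}
After op 3 (replace /dr 21): {"dr":21}
After op 4 (add /oy 61): {"dr":21,"oy":61}
After op 5 (replace /oy 11): {"dr":21,"oy":11}
After op 6 (add /oy 59): {"dr":21,"oy":59}
Value at /oy: 59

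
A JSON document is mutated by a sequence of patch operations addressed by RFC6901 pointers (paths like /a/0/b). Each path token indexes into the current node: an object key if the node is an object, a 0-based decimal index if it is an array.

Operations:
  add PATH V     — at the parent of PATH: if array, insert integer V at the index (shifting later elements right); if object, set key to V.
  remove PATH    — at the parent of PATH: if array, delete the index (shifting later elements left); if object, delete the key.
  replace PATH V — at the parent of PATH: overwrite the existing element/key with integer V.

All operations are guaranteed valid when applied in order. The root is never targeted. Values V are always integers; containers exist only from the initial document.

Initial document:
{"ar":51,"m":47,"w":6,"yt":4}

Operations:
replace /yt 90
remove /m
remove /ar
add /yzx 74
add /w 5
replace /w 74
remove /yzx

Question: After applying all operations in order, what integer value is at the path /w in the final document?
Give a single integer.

After op 1 (replace /yt 90): {"ar":51,"m":47,"w":6,"yt":90}
After op 2 (remove /m): {"ar":51,"w":6,"yt":90}
After op 3 (remove /ar): {"w":6,"yt":90}
After op 4 (add /yzx 74): {"w":6,"yt":90,"yzx":74}
After op 5 (add /w 5): {"w":5,"yt":90,"yzx":74}
After op 6 (replace /w 74): {"w":74,"yt":90,"yzx":74}
After op 7 (remove /yzx): {"w":74,"yt":90}
Value at /w: 74

Answer: 74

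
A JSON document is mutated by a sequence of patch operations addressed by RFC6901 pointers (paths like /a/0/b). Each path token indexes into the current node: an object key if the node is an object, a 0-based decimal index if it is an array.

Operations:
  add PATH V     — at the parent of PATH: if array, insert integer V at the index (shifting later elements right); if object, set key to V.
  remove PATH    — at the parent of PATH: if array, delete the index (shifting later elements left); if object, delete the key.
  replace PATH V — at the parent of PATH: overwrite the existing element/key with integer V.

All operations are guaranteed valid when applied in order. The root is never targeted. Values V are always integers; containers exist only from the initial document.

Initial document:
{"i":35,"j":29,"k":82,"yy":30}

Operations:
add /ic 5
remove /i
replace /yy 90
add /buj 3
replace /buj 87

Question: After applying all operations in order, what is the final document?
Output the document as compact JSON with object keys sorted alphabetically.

Answer: {"buj":87,"ic":5,"j":29,"k":82,"yy":90}

Derivation:
After op 1 (add /ic 5): {"i":35,"ic":5,"j":29,"k":82,"yy":30}
After op 2 (remove /i): {"ic":5,"j":29,"k":82,"yy":30}
After op 3 (replace /yy 90): {"ic":5,"j":29,"k":82,"yy":90}
After op 4 (add /buj 3): {"buj":3,"ic":5,"j":29,"k":82,"yy":90}
After op 5 (replace /buj 87): {"buj":87,"ic":5,"j":29,"k":82,"yy":90}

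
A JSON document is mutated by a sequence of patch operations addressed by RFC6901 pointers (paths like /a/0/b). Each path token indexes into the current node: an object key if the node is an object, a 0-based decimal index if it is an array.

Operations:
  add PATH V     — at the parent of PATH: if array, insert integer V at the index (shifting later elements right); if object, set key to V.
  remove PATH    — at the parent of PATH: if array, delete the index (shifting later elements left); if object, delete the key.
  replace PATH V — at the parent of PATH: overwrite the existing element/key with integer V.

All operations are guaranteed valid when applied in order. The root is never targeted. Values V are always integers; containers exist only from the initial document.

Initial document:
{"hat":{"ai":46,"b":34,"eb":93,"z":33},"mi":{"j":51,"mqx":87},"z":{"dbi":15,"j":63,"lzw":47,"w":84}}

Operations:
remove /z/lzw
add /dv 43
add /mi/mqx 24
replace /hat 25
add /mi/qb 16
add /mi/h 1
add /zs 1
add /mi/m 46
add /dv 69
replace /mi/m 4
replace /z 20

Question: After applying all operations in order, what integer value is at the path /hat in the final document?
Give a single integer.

Answer: 25

Derivation:
After op 1 (remove /z/lzw): {"hat":{"ai":46,"b":34,"eb":93,"z":33},"mi":{"j":51,"mqx":87},"z":{"dbi":15,"j":63,"w":84}}
After op 2 (add /dv 43): {"dv":43,"hat":{"ai":46,"b":34,"eb":93,"z":33},"mi":{"j":51,"mqx":87},"z":{"dbi":15,"j":63,"w":84}}
After op 3 (add /mi/mqx 24): {"dv":43,"hat":{"ai":46,"b":34,"eb":93,"z":33},"mi":{"j":51,"mqx":24},"z":{"dbi":15,"j":63,"w":84}}
After op 4 (replace /hat 25): {"dv":43,"hat":25,"mi":{"j":51,"mqx":24},"z":{"dbi":15,"j":63,"w":84}}
After op 5 (add /mi/qb 16): {"dv":43,"hat":25,"mi":{"j":51,"mqx":24,"qb":16},"z":{"dbi":15,"j":63,"w":84}}
After op 6 (add /mi/h 1): {"dv":43,"hat":25,"mi":{"h":1,"j":51,"mqx":24,"qb":16},"z":{"dbi":15,"j":63,"w":84}}
After op 7 (add /zs 1): {"dv":43,"hat":25,"mi":{"h":1,"j":51,"mqx":24,"qb":16},"z":{"dbi":15,"j":63,"w":84},"zs":1}
After op 8 (add /mi/m 46): {"dv":43,"hat":25,"mi":{"h":1,"j":51,"m":46,"mqx":24,"qb":16},"z":{"dbi":15,"j":63,"w":84},"zs":1}
After op 9 (add /dv 69): {"dv":69,"hat":25,"mi":{"h":1,"j":51,"m":46,"mqx":24,"qb":16},"z":{"dbi":15,"j":63,"w":84},"zs":1}
After op 10 (replace /mi/m 4): {"dv":69,"hat":25,"mi":{"h":1,"j":51,"m":4,"mqx":24,"qb":16},"z":{"dbi":15,"j":63,"w":84},"zs":1}
After op 11 (replace /z 20): {"dv":69,"hat":25,"mi":{"h":1,"j":51,"m":4,"mqx":24,"qb":16},"z":20,"zs":1}
Value at /hat: 25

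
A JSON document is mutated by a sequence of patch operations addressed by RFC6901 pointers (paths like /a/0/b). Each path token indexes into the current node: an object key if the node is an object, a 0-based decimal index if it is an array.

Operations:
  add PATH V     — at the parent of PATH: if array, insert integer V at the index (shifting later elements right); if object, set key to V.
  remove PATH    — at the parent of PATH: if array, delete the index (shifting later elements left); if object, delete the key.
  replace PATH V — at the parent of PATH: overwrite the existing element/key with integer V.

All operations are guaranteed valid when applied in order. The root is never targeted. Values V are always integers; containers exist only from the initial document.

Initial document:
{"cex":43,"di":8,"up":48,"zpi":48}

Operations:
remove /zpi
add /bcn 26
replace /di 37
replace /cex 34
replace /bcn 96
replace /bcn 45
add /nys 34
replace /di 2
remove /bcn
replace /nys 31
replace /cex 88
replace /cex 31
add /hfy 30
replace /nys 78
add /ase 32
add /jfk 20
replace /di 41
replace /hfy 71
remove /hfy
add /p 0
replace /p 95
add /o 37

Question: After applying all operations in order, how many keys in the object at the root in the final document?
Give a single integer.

Answer: 8

Derivation:
After op 1 (remove /zpi): {"cex":43,"di":8,"up":48}
After op 2 (add /bcn 26): {"bcn":26,"cex":43,"di":8,"up":48}
After op 3 (replace /di 37): {"bcn":26,"cex":43,"di":37,"up":48}
After op 4 (replace /cex 34): {"bcn":26,"cex":34,"di":37,"up":48}
After op 5 (replace /bcn 96): {"bcn":96,"cex":34,"di":37,"up":48}
After op 6 (replace /bcn 45): {"bcn":45,"cex":34,"di":37,"up":48}
After op 7 (add /nys 34): {"bcn":45,"cex":34,"di":37,"nys":34,"up":48}
After op 8 (replace /di 2): {"bcn":45,"cex":34,"di":2,"nys":34,"up":48}
After op 9 (remove /bcn): {"cex":34,"di":2,"nys":34,"up":48}
After op 10 (replace /nys 31): {"cex":34,"di":2,"nys":31,"up":48}
After op 11 (replace /cex 88): {"cex":88,"di":2,"nys":31,"up":48}
After op 12 (replace /cex 31): {"cex":31,"di":2,"nys":31,"up":48}
After op 13 (add /hfy 30): {"cex":31,"di":2,"hfy":30,"nys":31,"up":48}
After op 14 (replace /nys 78): {"cex":31,"di":2,"hfy":30,"nys":78,"up":48}
After op 15 (add /ase 32): {"ase":32,"cex":31,"di":2,"hfy":30,"nys":78,"up":48}
After op 16 (add /jfk 20): {"ase":32,"cex":31,"di":2,"hfy":30,"jfk":20,"nys":78,"up":48}
After op 17 (replace /di 41): {"ase":32,"cex":31,"di":41,"hfy":30,"jfk":20,"nys":78,"up":48}
After op 18 (replace /hfy 71): {"ase":32,"cex":31,"di":41,"hfy":71,"jfk":20,"nys":78,"up":48}
After op 19 (remove /hfy): {"ase":32,"cex":31,"di":41,"jfk":20,"nys":78,"up":48}
After op 20 (add /p 0): {"ase":32,"cex":31,"di":41,"jfk":20,"nys":78,"p":0,"up":48}
After op 21 (replace /p 95): {"ase":32,"cex":31,"di":41,"jfk":20,"nys":78,"p":95,"up":48}
After op 22 (add /o 37): {"ase":32,"cex":31,"di":41,"jfk":20,"nys":78,"o":37,"p":95,"up":48}
Size at the root: 8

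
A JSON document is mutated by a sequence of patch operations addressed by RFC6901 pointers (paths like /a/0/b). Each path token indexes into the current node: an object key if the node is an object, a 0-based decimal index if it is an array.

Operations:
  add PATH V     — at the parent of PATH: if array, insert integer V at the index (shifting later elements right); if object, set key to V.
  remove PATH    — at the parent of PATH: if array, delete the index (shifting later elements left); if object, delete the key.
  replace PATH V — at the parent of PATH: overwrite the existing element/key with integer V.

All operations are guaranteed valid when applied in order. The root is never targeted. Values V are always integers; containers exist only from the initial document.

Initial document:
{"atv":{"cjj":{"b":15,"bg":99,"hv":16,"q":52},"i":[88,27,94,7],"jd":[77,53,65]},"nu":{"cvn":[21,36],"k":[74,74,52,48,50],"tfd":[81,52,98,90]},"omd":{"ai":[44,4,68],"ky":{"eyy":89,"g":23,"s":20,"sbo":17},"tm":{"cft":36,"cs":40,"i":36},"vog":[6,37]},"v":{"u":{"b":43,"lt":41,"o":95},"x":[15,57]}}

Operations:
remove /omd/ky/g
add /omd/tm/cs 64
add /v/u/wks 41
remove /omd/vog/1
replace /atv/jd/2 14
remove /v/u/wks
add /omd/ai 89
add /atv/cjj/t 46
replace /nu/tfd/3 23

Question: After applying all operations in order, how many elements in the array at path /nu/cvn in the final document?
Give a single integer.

Answer: 2

Derivation:
After op 1 (remove /omd/ky/g): {"atv":{"cjj":{"b":15,"bg":99,"hv":16,"q":52},"i":[88,27,94,7],"jd":[77,53,65]},"nu":{"cvn":[21,36],"k":[74,74,52,48,50],"tfd":[81,52,98,90]},"omd":{"ai":[44,4,68],"ky":{"eyy":89,"s":20,"sbo":17},"tm":{"cft":36,"cs":40,"i":36},"vog":[6,37]},"v":{"u":{"b":43,"lt":41,"o":95},"x":[15,57]}}
After op 2 (add /omd/tm/cs 64): {"atv":{"cjj":{"b":15,"bg":99,"hv":16,"q":52},"i":[88,27,94,7],"jd":[77,53,65]},"nu":{"cvn":[21,36],"k":[74,74,52,48,50],"tfd":[81,52,98,90]},"omd":{"ai":[44,4,68],"ky":{"eyy":89,"s":20,"sbo":17},"tm":{"cft":36,"cs":64,"i":36},"vog":[6,37]},"v":{"u":{"b":43,"lt":41,"o":95},"x":[15,57]}}
After op 3 (add /v/u/wks 41): {"atv":{"cjj":{"b":15,"bg":99,"hv":16,"q":52},"i":[88,27,94,7],"jd":[77,53,65]},"nu":{"cvn":[21,36],"k":[74,74,52,48,50],"tfd":[81,52,98,90]},"omd":{"ai":[44,4,68],"ky":{"eyy":89,"s":20,"sbo":17},"tm":{"cft":36,"cs":64,"i":36},"vog":[6,37]},"v":{"u":{"b":43,"lt":41,"o":95,"wks":41},"x":[15,57]}}
After op 4 (remove /omd/vog/1): {"atv":{"cjj":{"b":15,"bg":99,"hv":16,"q":52},"i":[88,27,94,7],"jd":[77,53,65]},"nu":{"cvn":[21,36],"k":[74,74,52,48,50],"tfd":[81,52,98,90]},"omd":{"ai":[44,4,68],"ky":{"eyy":89,"s":20,"sbo":17},"tm":{"cft":36,"cs":64,"i":36},"vog":[6]},"v":{"u":{"b":43,"lt":41,"o":95,"wks":41},"x":[15,57]}}
After op 5 (replace /atv/jd/2 14): {"atv":{"cjj":{"b":15,"bg":99,"hv":16,"q":52},"i":[88,27,94,7],"jd":[77,53,14]},"nu":{"cvn":[21,36],"k":[74,74,52,48,50],"tfd":[81,52,98,90]},"omd":{"ai":[44,4,68],"ky":{"eyy":89,"s":20,"sbo":17},"tm":{"cft":36,"cs":64,"i":36},"vog":[6]},"v":{"u":{"b":43,"lt":41,"o":95,"wks":41},"x":[15,57]}}
After op 6 (remove /v/u/wks): {"atv":{"cjj":{"b":15,"bg":99,"hv":16,"q":52},"i":[88,27,94,7],"jd":[77,53,14]},"nu":{"cvn":[21,36],"k":[74,74,52,48,50],"tfd":[81,52,98,90]},"omd":{"ai":[44,4,68],"ky":{"eyy":89,"s":20,"sbo":17},"tm":{"cft":36,"cs":64,"i":36},"vog":[6]},"v":{"u":{"b":43,"lt":41,"o":95},"x":[15,57]}}
After op 7 (add /omd/ai 89): {"atv":{"cjj":{"b":15,"bg":99,"hv":16,"q":52},"i":[88,27,94,7],"jd":[77,53,14]},"nu":{"cvn":[21,36],"k":[74,74,52,48,50],"tfd":[81,52,98,90]},"omd":{"ai":89,"ky":{"eyy":89,"s":20,"sbo":17},"tm":{"cft":36,"cs":64,"i":36},"vog":[6]},"v":{"u":{"b":43,"lt":41,"o":95},"x":[15,57]}}
After op 8 (add /atv/cjj/t 46): {"atv":{"cjj":{"b":15,"bg":99,"hv":16,"q":52,"t":46},"i":[88,27,94,7],"jd":[77,53,14]},"nu":{"cvn":[21,36],"k":[74,74,52,48,50],"tfd":[81,52,98,90]},"omd":{"ai":89,"ky":{"eyy":89,"s":20,"sbo":17},"tm":{"cft":36,"cs":64,"i":36},"vog":[6]},"v":{"u":{"b":43,"lt":41,"o":95},"x":[15,57]}}
After op 9 (replace /nu/tfd/3 23): {"atv":{"cjj":{"b":15,"bg":99,"hv":16,"q":52,"t":46},"i":[88,27,94,7],"jd":[77,53,14]},"nu":{"cvn":[21,36],"k":[74,74,52,48,50],"tfd":[81,52,98,23]},"omd":{"ai":89,"ky":{"eyy":89,"s":20,"sbo":17},"tm":{"cft":36,"cs":64,"i":36},"vog":[6]},"v":{"u":{"b":43,"lt":41,"o":95},"x":[15,57]}}
Size at path /nu/cvn: 2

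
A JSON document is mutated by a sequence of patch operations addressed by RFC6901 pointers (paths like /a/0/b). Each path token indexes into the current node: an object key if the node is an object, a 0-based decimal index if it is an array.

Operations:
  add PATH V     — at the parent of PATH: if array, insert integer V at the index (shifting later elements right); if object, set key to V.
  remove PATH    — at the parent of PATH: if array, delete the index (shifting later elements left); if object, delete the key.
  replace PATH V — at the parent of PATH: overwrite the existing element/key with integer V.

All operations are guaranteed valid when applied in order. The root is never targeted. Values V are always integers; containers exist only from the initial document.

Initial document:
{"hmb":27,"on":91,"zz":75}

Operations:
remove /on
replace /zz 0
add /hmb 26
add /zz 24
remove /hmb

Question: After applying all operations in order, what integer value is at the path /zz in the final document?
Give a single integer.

After op 1 (remove /on): {"hmb":27,"zz":75}
After op 2 (replace /zz 0): {"hmb":27,"zz":0}
After op 3 (add /hmb 26): {"hmb":26,"zz":0}
After op 4 (add /zz 24): {"hmb":26,"zz":24}
After op 5 (remove /hmb): {"zz":24}
Value at /zz: 24

Answer: 24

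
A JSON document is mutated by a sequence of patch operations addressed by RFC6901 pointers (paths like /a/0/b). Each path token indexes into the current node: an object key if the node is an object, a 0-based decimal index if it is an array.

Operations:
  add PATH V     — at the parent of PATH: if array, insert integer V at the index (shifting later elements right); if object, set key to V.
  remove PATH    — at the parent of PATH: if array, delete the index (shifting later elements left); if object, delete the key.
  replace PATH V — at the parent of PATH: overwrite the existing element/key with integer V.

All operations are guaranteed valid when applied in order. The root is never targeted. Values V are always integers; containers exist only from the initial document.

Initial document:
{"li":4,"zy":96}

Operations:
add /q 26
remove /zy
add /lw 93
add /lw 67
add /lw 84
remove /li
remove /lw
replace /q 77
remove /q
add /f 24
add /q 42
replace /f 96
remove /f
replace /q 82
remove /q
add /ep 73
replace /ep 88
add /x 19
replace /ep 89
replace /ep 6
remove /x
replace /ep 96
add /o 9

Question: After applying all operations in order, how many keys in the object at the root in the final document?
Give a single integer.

Answer: 2

Derivation:
After op 1 (add /q 26): {"li":4,"q":26,"zy":96}
After op 2 (remove /zy): {"li":4,"q":26}
After op 3 (add /lw 93): {"li":4,"lw":93,"q":26}
After op 4 (add /lw 67): {"li":4,"lw":67,"q":26}
After op 5 (add /lw 84): {"li":4,"lw":84,"q":26}
After op 6 (remove /li): {"lw":84,"q":26}
After op 7 (remove /lw): {"q":26}
After op 8 (replace /q 77): {"q":77}
After op 9 (remove /q): {}
After op 10 (add /f 24): {"f":24}
After op 11 (add /q 42): {"f":24,"q":42}
After op 12 (replace /f 96): {"f":96,"q":42}
After op 13 (remove /f): {"q":42}
After op 14 (replace /q 82): {"q":82}
After op 15 (remove /q): {}
After op 16 (add /ep 73): {"ep":73}
After op 17 (replace /ep 88): {"ep":88}
After op 18 (add /x 19): {"ep":88,"x":19}
After op 19 (replace /ep 89): {"ep":89,"x":19}
After op 20 (replace /ep 6): {"ep":6,"x":19}
After op 21 (remove /x): {"ep":6}
After op 22 (replace /ep 96): {"ep":96}
After op 23 (add /o 9): {"ep":96,"o":9}
Size at the root: 2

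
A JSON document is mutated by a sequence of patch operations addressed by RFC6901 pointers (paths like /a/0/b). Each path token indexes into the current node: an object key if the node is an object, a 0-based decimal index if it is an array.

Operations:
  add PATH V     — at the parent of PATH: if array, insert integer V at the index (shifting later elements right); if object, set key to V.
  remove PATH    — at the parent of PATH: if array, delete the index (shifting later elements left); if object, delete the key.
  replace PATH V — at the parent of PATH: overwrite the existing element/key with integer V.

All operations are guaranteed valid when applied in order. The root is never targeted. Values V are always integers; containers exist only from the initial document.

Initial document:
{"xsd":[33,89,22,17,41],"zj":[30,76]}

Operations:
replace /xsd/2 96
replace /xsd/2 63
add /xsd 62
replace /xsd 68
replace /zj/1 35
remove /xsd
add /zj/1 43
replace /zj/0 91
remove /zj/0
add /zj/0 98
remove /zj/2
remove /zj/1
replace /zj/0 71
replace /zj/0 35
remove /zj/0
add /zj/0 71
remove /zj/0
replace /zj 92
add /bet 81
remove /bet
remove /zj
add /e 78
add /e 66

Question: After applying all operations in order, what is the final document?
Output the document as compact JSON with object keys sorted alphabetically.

Answer: {"e":66}

Derivation:
After op 1 (replace /xsd/2 96): {"xsd":[33,89,96,17,41],"zj":[30,76]}
After op 2 (replace /xsd/2 63): {"xsd":[33,89,63,17,41],"zj":[30,76]}
After op 3 (add /xsd 62): {"xsd":62,"zj":[30,76]}
After op 4 (replace /xsd 68): {"xsd":68,"zj":[30,76]}
After op 5 (replace /zj/1 35): {"xsd":68,"zj":[30,35]}
After op 6 (remove /xsd): {"zj":[30,35]}
After op 7 (add /zj/1 43): {"zj":[30,43,35]}
After op 8 (replace /zj/0 91): {"zj":[91,43,35]}
After op 9 (remove /zj/0): {"zj":[43,35]}
After op 10 (add /zj/0 98): {"zj":[98,43,35]}
After op 11 (remove /zj/2): {"zj":[98,43]}
After op 12 (remove /zj/1): {"zj":[98]}
After op 13 (replace /zj/0 71): {"zj":[71]}
After op 14 (replace /zj/0 35): {"zj":[35]}
After op 15 (remove /zj/0): {"zj":[]}
After op 16 (add /zj/0 71): {"zj":[71]}
After op 17 (remove /zj/0): {"zj":[]}
After op 18 (replace /zj 92): {"zj":92}
After op 19 (add /bet 81): {"bet":81,"zj":92}
After op 20 (remove /bet): {"zj":92}
After op 21 (remove /zj): {}
After op 22 (add /e 78): {"e":78}
After op 23 (add /e 66): {"e":66}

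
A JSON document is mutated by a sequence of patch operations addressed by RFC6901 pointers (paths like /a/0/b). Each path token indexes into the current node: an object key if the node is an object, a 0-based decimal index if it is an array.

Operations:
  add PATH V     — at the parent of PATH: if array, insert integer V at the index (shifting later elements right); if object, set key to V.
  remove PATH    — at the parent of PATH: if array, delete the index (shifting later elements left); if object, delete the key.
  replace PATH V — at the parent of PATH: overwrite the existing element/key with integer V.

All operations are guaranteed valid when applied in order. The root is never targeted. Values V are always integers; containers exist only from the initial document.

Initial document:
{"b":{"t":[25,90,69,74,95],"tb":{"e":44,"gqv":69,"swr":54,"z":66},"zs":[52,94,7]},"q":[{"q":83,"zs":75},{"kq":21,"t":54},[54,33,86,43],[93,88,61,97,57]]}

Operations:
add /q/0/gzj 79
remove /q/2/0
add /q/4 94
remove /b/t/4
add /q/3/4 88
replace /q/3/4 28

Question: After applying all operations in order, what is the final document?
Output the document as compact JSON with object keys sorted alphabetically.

Answer: {"b":{"t":[25,90,69,74],"tb":{"e":44,"gqv":69,"swr":54,"z":66},"zs":[52,94,7]},"q":[{"gzj":79,"q":83,"zs":75},{"kq":21,"t":54},[33,86,43],[93,88,61,97,28,57],94]}

Derivation:
After op 1 (add /q/0/gzj 79): {"b":{"t":[25,90,69,74,95],"tb":{"e":44,"gqv":69,"swr":54,"z":66},"zs":[52,94,7]},"q":[{"gzj":79,"q":83,"zs":75},{"kq":21,"t":54},[54,33,86,43],[93,88,61,97,57]]}
After op 2 (remove /q/2/0): {"b":{"t":[25,90,69,74,95],"tb":{"e":44,"gqv":69,"swr":54,"z":66},"zs":[52,94,7]},"q":[{"gzj":79,"q":83,"zs":75},{"kq":21,"t":54},[33,86,43],[93,88,61,97,57]]}
After op 3 (add /q/4 94): {"b":{"t":[25,90,69,74,95],"tb":{"e":44,"gqv":69,"swr":54,"z":66},"zs":[52,94,7]},"q":[{"gzj":79,"q":83,"zs":75},{"kq":21,"t":54},[33,86,43],[93,88,61,97,57],94]}
After op 4 (remove /b/t/4): {"b":{"t":[25,90,69,74],"tb":{"e":44,"gqv":69,"swr":54,"z":66},"zs":[52,94,7]},"q":[{"gzj":79,"q":83,"zs":75},{"kq":21,"t":54},[33,86,43],[93,88,61,97,57],94]}
After op 5 (add /q/3/4 88): {"b":{"t":[25,90,69,74],"tb":{"e":44,"gqv":69,"swr":54,"z":66},"zs":[52,94,7]},"q":[{"gzj":79,"q":83,"zs":75},{"kq":21,"t":54},[33,86,43],[93,88,61,97,88,57],94]}
After op 6 (replace /q/3/4 28): {"b":{"t":[25,90,69,74],"tb":{"e":44,"gqv":69,"swr":54,"z":66},"zs":[52,94,7]},"q":[{"gzj":79,"q":83,"zs":75},{"kq":21,"t":54},[33,86,43],[93,88,61,97,28,57],94]}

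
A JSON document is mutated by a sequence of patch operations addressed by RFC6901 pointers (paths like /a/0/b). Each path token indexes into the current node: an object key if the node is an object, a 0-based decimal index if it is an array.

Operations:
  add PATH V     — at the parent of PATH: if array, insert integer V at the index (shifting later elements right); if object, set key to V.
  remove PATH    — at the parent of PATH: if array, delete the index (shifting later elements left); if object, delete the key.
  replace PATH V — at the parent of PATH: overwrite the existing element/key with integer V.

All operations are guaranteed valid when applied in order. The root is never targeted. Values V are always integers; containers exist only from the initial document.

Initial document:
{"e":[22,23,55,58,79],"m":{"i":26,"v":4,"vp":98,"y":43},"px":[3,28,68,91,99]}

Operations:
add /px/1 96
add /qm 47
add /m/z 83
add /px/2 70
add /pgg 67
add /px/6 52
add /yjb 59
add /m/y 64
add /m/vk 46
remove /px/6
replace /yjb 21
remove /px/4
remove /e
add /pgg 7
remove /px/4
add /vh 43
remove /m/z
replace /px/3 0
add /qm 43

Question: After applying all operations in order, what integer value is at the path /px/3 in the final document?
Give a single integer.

Answer: 0

Derivation:
After op 1 (add /px/1 96): {"e":[22,23,55,58,79],"m":{"i":26,"v":4,"vp":98,"y":43},"px":[3,96,28,68,91,99]}
After op 2 (add /qm 47): {"e":[22,23,55,58,79],"m":{"i":26,"v":4,"vp":98,"y":43},"px":[3,96,28,68,91,99],"qm":47}
After op 3 (add /m/z 83): {"e":[22,23,55,58,79],"m":{"i":26,"v":4,"vp":98,"y":43,"z":83},"px":[3,96,28,68,91,99],"qm":47}
After op 4 (add /px/2 70): {"e":[22,23,55,58,79],"m":{"i":26,"v":4,"vp":98,"y":43,"z":83},"px":[3,96,70,28,68,91,99],"qm":47}
After op 5 (add /pgg 67): {"e":[22,23,55,58,79],"m":{"i":26,"v":4,"vp":98,"y":43,"z":83},"pgg":67,"px":[3,96,70,28,68,91,99],"qm":47}
After op 6 (add /px/6 52): {"e":[22,23,55,58,79],"m":{"i":26,"v":4,"vp":98,"y":43,"z":83},"pgg":67,"px":[3,96,70,28,68,91,52,99],"qm":47}
After op 7 (add /yjb 59): {"e":[22,23,55,58,79],"m":{"i":26,"v":4,"vp":98,"y":43,"z":83},"pgg":67,"px":[3,96,70,28,68,91,52,99],"qm":47,"yjb":59}
After op 8 (add /m/y 64): {"e":[22,23,55,58,79],"m":{"i":26,"v":4,"vp":98,"y":64,"z":83},"pgg":67,"px":[3,96,70,28,68,91,52,99],"qm":47,"yjb":59}
After op 9 (add /m/vk 46): {"e":[22,23,55,58,79],"m":{"i":26,"v":4,"vk":46,"vp":98,"y":64,"z":83},"pgg":67,"px":[3,96,70,28,68,91,52,99],"qm":47,"yjb":59}
After op 10 (remove /px/6): {"e":[22,23,55,58,79],"m":{"i":26,"v":4,"vk":46,"vp":98,"y":64,"z":83},"pgg":67,"px":[3,96,70,28,68,91,99],"qm":47,"yjb":59}
After op 11 (replace /yjb 21): {"e":[22,23,55,58,79],"m":{"i":26,"v":4,"vk":46,"vp":98,"y":64,"z":83},"pgg":67,"px":[3,96,70,28,68,91,99],"qm":47,"yjb":21}
After op 12 (remove /px/4): {"e":[22,23,55,58,79],"m":{"i":26,"v":4,"vk":46,"vp":98,"y":64,"z":83},"pgg":67,"px":[3,96,70,28,91,99],"qm":47,"yjb":21}
After op 13 (remove /e): {"m":{"i":26,"v":4,"vk":46,"vp":98,"y":64,"z":83},"pgg":67,"px":[3,96,70,28,91,99],"qm":47,"yjb":21}
After op 14 (add /pgg 7): {"m":{"i":26,"v":4,"vk":46,"vp":98,"y":64,"z":83},"pgg":7,"px":[3,96,70,28,91,99],"qm":47,"yjb":21}
After op 15 (remove /px/4): {"m":{"i":26,"v":4,"vk":46,"vp":98,"y":64,"z":83},"pgg":7,"px":[3,96,70,28,99],"qm":47,"yjb":21}
After op 16 (add /vh 43): {"m":{"i":26,"v":4,"vk":46,"vp":98,"y":64,"z":83},"pgg":7,"px":[3,96,70,28,99],"qm":47,"vh":43,"yjb":21}
After op 17 (remove /m/z): {"m":{"i":26,"v":4,"vk":46,"vp":98,"y":64},"pgg":7,"px":[3,96,70,28,99],"qm":47,"vh":43,"yjb":21}
After op 18 (replace /px/3 0): {"m":{"i":26,"v":4,"vk":46,"vp":98,"y":64},"pgg":7,"px":[3,96,70,0,99],"qm":47,"vh":43,"yjb":21}
After op 19 (add /qm 43): {"m":{"i":26,"v":4,"vk":46,"vp":98,"y":64},"pgg":7,"px":[3,96,70,0,99],"qm":43,"vh":43,"yjb":21}
Value at /px/3: 0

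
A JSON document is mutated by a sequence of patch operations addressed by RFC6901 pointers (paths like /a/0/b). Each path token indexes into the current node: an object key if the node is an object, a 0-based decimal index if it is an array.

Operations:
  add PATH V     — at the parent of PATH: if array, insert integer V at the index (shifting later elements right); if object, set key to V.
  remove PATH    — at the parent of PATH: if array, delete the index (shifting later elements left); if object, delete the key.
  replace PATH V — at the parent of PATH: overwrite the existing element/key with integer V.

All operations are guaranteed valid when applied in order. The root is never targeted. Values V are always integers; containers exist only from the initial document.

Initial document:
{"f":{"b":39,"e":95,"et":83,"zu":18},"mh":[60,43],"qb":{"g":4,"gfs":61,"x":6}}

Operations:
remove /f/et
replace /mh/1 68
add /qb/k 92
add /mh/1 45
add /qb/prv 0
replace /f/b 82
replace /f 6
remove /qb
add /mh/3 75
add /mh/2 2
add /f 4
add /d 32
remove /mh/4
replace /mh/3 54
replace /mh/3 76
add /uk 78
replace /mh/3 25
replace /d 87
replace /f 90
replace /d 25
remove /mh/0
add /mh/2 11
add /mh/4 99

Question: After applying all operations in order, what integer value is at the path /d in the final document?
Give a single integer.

Answer: 25

Derivation:
After op 1 (remove /f/et): {"f":{"b":39,"e":95,"zu":18},"mh":[60,43],"qb":{"g":4,"gfs":61,"x":6}}
After op 2 (replace /mh/1 68): {"f":{"b":39,"e":95,"zu":18},"mh":[60,68],"qb":{"g":4,"gfs":61,"x":6}}
After op 3 (add /qb/k 92): {"f":{"b":39,"e":95,"zu":18},"mh":[60,68],"qb":{"g":4,"gfs":61,"k":92,"x":6}}
After op 4 (add /mh/1 45): {"f":{"b":39,"e":95,"zu":18},"mh":[60,45,68],"qb":{"g":4,"gfs":61,"k":92,"x":6}}
After op 5 (add /qb/prv 0): {"f":{"b":39,"e":95,"zu":18},"mh":[60,45,68],"qb":{"g":4,"gfs":61,"k":92,"prv":0,"x":6}}
After op 6 (replace /f/b 82): {"f":{"b":82,"e":95,"zu":18},"mh":[60,45,68],"qb":{"g":4,"gfs":61,"k":92,"prv":0,"x":6}}
After op 7 (replace /f 6): {"f":6,"mh":[60,45,68],"qb":{"g":4,"gfs":61,"k":92,"prv":0,"x":6}}
After op 8 (remove /qb): {"f":6,"mh":[60,45,68]}
After op 9 (add /mh/3 75): {"f":6,"mh":[60,45,68,75]}
After op 10 (add /mh/2 2): {"f":6,"mh":[60,45,2,68,75]}
After op 11 (add /f 4): {"f":4,"mh":[60,45,2,68,75]}
After op 12 (add /d 32): {"d":32,"f":4,"mh":[60,45,2,68,75]}
After op 13 (remove /mh/4): {"d":32,"f":4,"mh":[60,45,2,68]}
After op 14 (replace /mh/3 54): {"d":32,"f":4,"mh":[60,45,2,54]}
After op 15 (replace /mh/3 76): {"d":32,"f":4,"mh":[60,45,2,76]}
After op 16 (add /uk 78): {"d":32,"f":4,"mh":[60,45,2,76],"uk":78}
After op 17 (replace /mh/3 25): {"d":32,"f":4,"mh":[60,45,2,25],"uk":78}
After op 18 (replace /d 87): {"d":87,"f":4,"mh":[60,45,2,25],"uk":78}
After op 19 (replace /f 90): {"d":87,"f":90,"mh":[60,45,2,25],"uk":78}
After op 20 (replace /d 25): {"d":25,"f":90,"mh":[60,45,2,25],"uk":78}
After op 21 (remove /mh/0): {"d":25,"f":90,"mh":[45,2,25],"uk":78}
After op 22 (add /mh/2 11): {"d":25,"f":90,"mh":[45,2,11,25],"uk":78}
After op 23 (add /mh/4 99): {"d":25,"f":90,"mh":[45,2,11,25,99],"uk":78}
Value at /d: 25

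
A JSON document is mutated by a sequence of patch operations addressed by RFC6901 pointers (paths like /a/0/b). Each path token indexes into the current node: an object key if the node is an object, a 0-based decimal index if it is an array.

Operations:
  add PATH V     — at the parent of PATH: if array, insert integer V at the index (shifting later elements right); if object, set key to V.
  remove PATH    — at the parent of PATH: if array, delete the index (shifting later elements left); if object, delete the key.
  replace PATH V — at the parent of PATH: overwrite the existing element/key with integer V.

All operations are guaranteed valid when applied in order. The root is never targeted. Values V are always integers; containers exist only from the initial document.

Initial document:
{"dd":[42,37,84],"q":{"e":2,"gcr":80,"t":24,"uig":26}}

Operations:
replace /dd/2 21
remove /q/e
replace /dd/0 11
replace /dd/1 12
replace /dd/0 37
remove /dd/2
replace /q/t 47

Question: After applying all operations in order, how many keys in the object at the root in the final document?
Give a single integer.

Answer: 2

Derivation:
After op 1 (replace /dd/2 21): {"dd":[42,37,21],"q":{"e":2,"gcr":80,"t":24,"uig":26}}
After op 2 (remove /q/e): {"dd":[42,37,21],"q":{"gcr":80,"t":24,"uig":26}}
After op 3 (replace /dd/0 11): {"dd":[11,37,21],"q":{"gcr":80,"t":24,"uig":26}}
After op 4 (replace /dd/1 12): {"dd":[11,12,21],"q":{"gcr":80,"t":24,"uig":26}}
After op 5 (replace /dd/0 37): {"dd":[37,12,21],"q":{"gcr":80,"t":24,"uig":26}}
After op 6 (remove /dd/2): {"dd":[37,12],"q":{"gcr":80,"t":24,"uig":26}}
After op 7 (replace /q/t 47): {"dd":[37,12],"q":{"gcr":80,"t":47,"uig":26}}
Size at the root: 2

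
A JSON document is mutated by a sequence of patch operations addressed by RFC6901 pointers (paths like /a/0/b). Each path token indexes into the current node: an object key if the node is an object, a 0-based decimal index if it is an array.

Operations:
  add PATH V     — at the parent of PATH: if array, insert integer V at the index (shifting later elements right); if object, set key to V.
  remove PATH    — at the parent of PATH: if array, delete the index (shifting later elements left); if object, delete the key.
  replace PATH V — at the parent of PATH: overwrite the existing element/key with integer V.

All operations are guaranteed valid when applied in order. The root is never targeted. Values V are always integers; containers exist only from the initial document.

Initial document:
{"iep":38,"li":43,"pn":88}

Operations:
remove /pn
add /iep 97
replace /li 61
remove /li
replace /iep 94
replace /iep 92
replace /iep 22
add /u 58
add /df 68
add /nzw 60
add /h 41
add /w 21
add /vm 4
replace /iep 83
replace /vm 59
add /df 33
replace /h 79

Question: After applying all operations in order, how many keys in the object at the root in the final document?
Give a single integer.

After op 1 (remove /pn): {"iep":38,"li":43}
After op 2 (add /iep 97): {"iep":97,"li":43}
After op 3 (replace /li 61): {"iep":97,"li":61}
After op 4 (remove /li): {"iep":97}
After op 5 (replace /iep 94): {"iep":94}
After op 6 (replace /iep 92): {"iep":92}
After op 7 (replace /iep 22): {"iep":22}
After op 8 (add /u 58): {"iep":22,"u":58}
After op 9 (add /df 68): {"df":68,"iep":22,"u":58}
After op 10 (add /nzw 60): {"df":68,"iep":22,"nzw":60,"u":58}
After op 11 (add /h 41): {"df":68,"h":41,"iep":22,"nzw":60,"u":58}
After op 12 (add /w 21): {"df":68,"h":41,"iep":22,"nzw":60,"u":58,"w":21}
After op 13 (add /vm 4): {"df":68,"h":41,"iep":22,"nzw":60,"u":58,"vm":4,"w":21}
After op 14 (replace /iep 83): {"df":68,"h":41,"iep":83,"nzw":60,"u":58,"vm":4,"w":21}
After op 15 (replace /vm 59): {"df":68,"h":41,"iep":83,"nzw":60,"u":58,"vm":59,"w":21}
After op 16 (add /df 33): {"df":33,"h":41,"iep":83,"nzw":60,"u":58,"vm":59,"w":21}
After op 17 (replace /h 79): {"df":33,"h":79,"iep":83,"nzw":60,"u":58,"vm":59,"w":21}
Size at the root: 7

Answer: 7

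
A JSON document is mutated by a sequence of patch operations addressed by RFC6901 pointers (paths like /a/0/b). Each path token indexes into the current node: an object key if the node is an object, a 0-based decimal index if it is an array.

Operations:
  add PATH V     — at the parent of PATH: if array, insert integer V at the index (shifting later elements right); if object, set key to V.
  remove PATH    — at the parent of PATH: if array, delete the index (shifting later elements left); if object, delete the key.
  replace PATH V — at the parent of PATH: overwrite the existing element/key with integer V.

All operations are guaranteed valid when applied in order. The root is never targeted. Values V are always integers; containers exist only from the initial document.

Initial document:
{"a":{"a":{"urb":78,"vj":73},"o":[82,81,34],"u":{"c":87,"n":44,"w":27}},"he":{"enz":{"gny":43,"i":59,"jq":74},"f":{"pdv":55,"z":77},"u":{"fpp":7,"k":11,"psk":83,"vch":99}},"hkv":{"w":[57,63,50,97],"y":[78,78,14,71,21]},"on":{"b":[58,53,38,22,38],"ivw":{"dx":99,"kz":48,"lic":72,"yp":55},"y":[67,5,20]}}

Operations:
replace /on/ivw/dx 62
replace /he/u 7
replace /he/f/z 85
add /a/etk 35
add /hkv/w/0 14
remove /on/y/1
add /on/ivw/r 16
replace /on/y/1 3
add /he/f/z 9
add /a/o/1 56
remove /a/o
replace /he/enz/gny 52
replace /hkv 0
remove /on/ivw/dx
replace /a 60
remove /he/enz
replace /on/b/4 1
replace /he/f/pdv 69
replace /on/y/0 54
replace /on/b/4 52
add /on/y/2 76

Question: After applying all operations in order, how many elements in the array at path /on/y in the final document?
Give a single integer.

After op 1 (replace /on/ivw/dx 62): {"a":{"a":{"urb":78,"vj":73},"o":[82,81,34],"u":{"c":87,"n":44,"w":27}},"he":{"enz":{"gny":43,"i":59,"jq":74},"f":{"pdv":55,"z":77},"u":{"fpp":7,"k":11,"psk":83,"vch":99}},"hkv":{"w":[57,63,50,97],"y":[78,78,14,71,21]},"on":{"b":[58,53,38,22,38],"ivw":{"dx":62,"kz":48,"lic":72,"yp":55},"y":[67,5,20]}}
After op 2 (replace /he/u 7): {"a":{"a":{"urb":78,"vj":73},"o":[82,81,34],"u":{"c":87,"n":44,"w":27}},"he":{"enz":{"gny":43,"i":59,"jq":74},"f":{"pdv":55,"z":77},"u":7},"hkv":{"w":[57,63,50,97],"y":[78,78,14,71,21]},"on":{"b":[58,53,38,22,38],"ivw":{"dx":62,"kz":48,"lic":72,"yp":55},"y":[67,5,20]}}
After op 3 (replace /he/f/z 85): {"a":{"a":{"urb":78,"vj":73},"o":[82,81,34],"u":{"c":87,"n":44,"w":27}},"he":{"enz":{"gny":43,"i":59,"jq":74},"f":{"pdv":55,"z":85},"u":7},"hkv":{"w":[57,63,50,97],"y":[78,78,14,71,21]},"on":{"b":[58,53,38,22,38],"ivw":{"dx":62,"kz":48,"lic":72,"yp":55},"y":[67,5,20]}}
After op 4 (add /a/etk 35): {"a":{"a":{"urb":78,"vj":73},"etk":35,"o":[82,81,34],"u":{"c":87,"n":44,"w":27}},"he":{"enz":{"gny":43,"i":59,"jq":74},"f":{"pdv":55,"z":85},"u":7},"hkv":{"w":[57,63,50,97],"y":[78,78,14,71,21]},"on":{"b":[58,53,38,22,38],"ivw":{"dx":62,"kz":48,"lic":72,"yp":55},"y":[67,5,20]}}
After op 5 (add /hkv/w/0 14): {"a":{"a":{"urb":78,"vj":73},"etk":35,"o":[82,81,34],"u":{"c":87,"n":44,"w":27}},"he":{"enz":{"gny":43,"i":59,"jq":74},"f":{"pdv":55,"z":85},"u":7},"hkv":{"w":[14,57,63,50,97],"y":[78,78,14,71,21]},"on":{"b":[58,53,38,22,38],"ivw":{"dx":62,"kz":48,"lic":72,"yp":55},"y":[67,5,20]}}
After op 6 (remove /on/y/1): {"a":{"a":{"urb":78,"vj":73},"etk":35,"o":[82,81,34],"u":{"c":87,"n":44,"w":27}},"he":{"enz":{"gny":43,"i":59,"jq":74},"f":{"pdv":55,"z":85},"u":7},"hkv":{"w":[14,57,63,50,97],"y":[78,78,14,71,21]},"on":{"b":[58,53,38,22,38],"ivw":{"dx":62,"kz":48,"lic":72,"yp":55},"y":[67,20]}}
After op 7 (add /on/ivw/r 16): {"a":{"a":{"urb":78,"vj":73},"etk":35,"o":[82,81,34],"u":{"c":87,"n":44,"w":27}},"he":{"enz":{"gny":43,"i":59,"jq":74},"f":{"pdv":55,"z":85},"u":7},"hkv":{"w":[14,57,63,50,97],"y":[78,78,14,71,21]},"on":{"b":[58,53,38,22,38],"ivw":{"dx":62,"kz":48,"lic":72,"r":16,"yp":55},"y":[67,20]}}
After op 8 (replace /on/y/1 3): {"a":{"a":{"urb":78,"vj":73},"etk":35,"o":[82,81,34],"u":{"c":87,"n":44,"w":27}},"he":{"enz":{"gny":43,"i":59,"jq":74},"f":{"pdv":55,"z":85},"u":7},"hkv":{"w":[14,57,63,50,97],"y":[78,78,14,71,21]},"on":{"b":[58,53,38,22,38],"ivw":{"dx":62,"kz":48,"lic":72,"r":16,"yp":55},"y":[67,3]}}
After op 9 (add /he/f/z 9): {"a":{"a":{"urb":78,"vj":73},"etk":35,"o":[82,81,34],"u":{"c":87,"n":44,"w":27}},"he":{"enz":{"gny":43,"i":59,"jq":74},"f":{"pdv":55,"z":9},"u":7},"hkv":{"w":[14,57,63,50,97],"y":[78,78,14,71,21]},"on":{"b":[58,53,38,22,38],"ivw":{"dx":62,"kz":48,"lic":72,"r":16,"yp":55},"y":[67,3]}}
After op 10 (add /a/o/1 56): {"a":{"a":{"urb":78,"vj":73},"etk":35,"o":[82,56,81,34],"u":{"c":87,"n":44,"w":27}},"he":{"enz":{"gny":43,"i":59,"jq":74},"f":{"pdv":55,"z":9},"u":7},"hkv":{"w":[14,57,63,50,97],"y":[78,78,14,71,21]},"on":{"b":[58,53,38,22,38],"ivw":{"dx":62,"kz":48,"lic":72,"r":16,"yp":55},"y":[67,3]}}
After op 11 (remove /a/o): {"a":{"a":{"urb":78,"vj":73},"etk":35,"u":{"c":87,"n":44,"w":27}},"he":{"enz":{"gny":43,"i":59,"jq":74},"f":{"pdv":55,"z":9},"u":7},"hkv":{"w":[14,57,63,50,97],"y":[78,78,14,71,21]},"on":{"b":[58,53,38,22,38],"ivw":{"dx":62,"kz":48,"lic":72,"r":16,"yp":55},"y":[67,3]}}
After op 12 (replace /he/enz/gny 52): {"a":{"a":{"urb":78,"vj":73},"etk":35,"u":{"c":87,"n":44,"w":27}},"he":{"enz":{"gny":52,"i":59,"jq":74},"f":{"pdv":55,"z":9},"u":7},"hkv":{"w":[14,57,63,50,97],"y":[78,78,14,71,21]},"on":{"b":[58,53,38,22,38],"ivw":{"dx":62,"kz":48,"lic":72,"r":16,"yp":55},"y":[67,3]}}
After op 13 (replace /hkv 0): {"a":{"a":{"urb":78,"vj":73},"etk":35,"u":{"c":87,"n":44,"w":27}},"he":{"enz":{"gny":52,"i":59,"jq":74},"f":{"pdv":55,"z":9},"u":7},"hkv":0,"on":{"b":[58,53,38,22,38],"ivw":{"dx":62,"kz":48,"lic":72,"r":16,"yp":55},"y":[67,3]}}
After op 14 (remove /on/ivw/dx): {"a":{"a":{"urb":78,"vj":73},"etk":35,"u":{"c":87,"n":44,"w":27}},"he":{"enz":{"gny":52,"i":59,"jq":74},"f":{"pdv":55,"z":9},"u":7},"hkv":0,"on":{"b":[58,53,38,22,38],"ivw":{"kz":48,"lic":72,"r":16,"yp":55},"y":[67,3]}}
After op 15 (replace /a 60): {"a":60,"he":{"enz":{"gny":52,"i":59,"jq":74},"f":{"pdv":55,"z":9},"u":7},"hkv":0,"on":{"b":[58,53,38,22,38],"ivw":{"kz":48,"lic":72,"r":16,"yp":55},"y":[67,3]}}
After op 16 (remove /he/enz): {"a":60,"he":{"f":{"pdv":55,"z":9},"u":7},"hkv":0,"on":{"b":[58,53,38,22,38],"ivw":{"kz":48,"lic":72,"r":16,"yp":55},"y":[67,3]}}
After op 17 (replace /on/b/4 1): {"a":60,"he":{"f":{"pdv":55,"z":9},"u":7},"hkv":0,"on":{"b":[58,53,38,22,1],"ivw":{"kz":48,"lic":72,"r":16,"yp":55},"y":[67,3]}}
After op 18 (replace /he/f/pdv 69): {"a":60,"he":{"f":{"pdv":69,"z":9},"u":7},"hkv":0,"on":{"b":[58,53,38,22,1],"ivw":{"kz":48,"lic":72,"r":16,"yp":55},"y":[67,3]}}
After op 19 (replace /on/y/0 54): {"a":60,"he":{"f":{"pdv":69,"z":9},"u":7},"hkv":0,"on":{"b":[58,53,38,22,1],"ivw":{"kz":48,"lic":72,"r":16,"yp":55},"y":[54,3]}}
After op 20 (replace /on/b/4 52): {"a":60,"he":{"f":{"pdv":69,"z":9},"u":7},"hkv":0,"on":{"b":[58,53,38,22,52],"ivw":{"kz":48,"lic":72,"r":16,"yp":55},"y":[54,3]}}
After op 21 (add /on/y/2 76): {"a":60,"he":{"f":{"pdv":69,"z":9},"u":7},"hkv":0,"on":{"b":[58,53,38,22,52],"ivw":{"kz":48,"lic":72,"r":16,"yp":55},"y":[54,3,76]}}
Size at path /on/y: 3

Answer: 3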